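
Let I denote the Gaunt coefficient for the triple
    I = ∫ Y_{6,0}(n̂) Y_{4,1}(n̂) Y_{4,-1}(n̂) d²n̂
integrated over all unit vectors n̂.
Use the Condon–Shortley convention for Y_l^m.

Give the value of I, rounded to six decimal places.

0.007113

Checks pass: Σm=0; 14 even; l₃=4∈[2,10].
(2·6+1)(2·4+1)(2·4+1) = 1053
Δ: 6! 6! 2! / 15! → 1/1261260
sum: t=2:+1/4608 t=3:−1/1296 t=4:+1/4608 = -7/20736
3j²(6 4 4; 0 0 0) = Δ·Π!·Σ² = 20/1287  (sign -1)
sum: t=3:−1/2592 t=4:+1/2304 t=5:−1/28800 = 7/518400
3j²(6 4 4; 0 1 -1) = Δ·Π!·Σ² = 1/25740  (sign -1)
combine: 4πI² = 1053·20/1287·1/25740 = 1/1573
take √, sign +1: I = 0.00711264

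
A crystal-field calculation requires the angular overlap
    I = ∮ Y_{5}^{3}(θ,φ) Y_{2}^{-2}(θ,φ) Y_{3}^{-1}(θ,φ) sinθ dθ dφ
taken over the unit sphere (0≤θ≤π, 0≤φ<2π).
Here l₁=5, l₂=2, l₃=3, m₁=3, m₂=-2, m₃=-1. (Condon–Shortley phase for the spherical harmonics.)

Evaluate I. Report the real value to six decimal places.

-0.200476

m-sum 0 ✓  L=10 even ✓  3≤3≤7 ✓
Π(2lᵢ+1) = 11×5×7 = 385
triangle coeff Δ(5,2,3) = 1/2310
Σ_t [2,2]: t=2:+1/144 = 1/144
(3j)²=10/231 [(5 2 3; 0 0 0)], sign=-1
Σ_t [0,0]: t=0:+1/1152 = 1/1152
(3j)²=1/33 [(5 2 3; 3 -2 -1)], sign=+1
⇒ 4πI² = 50/99
I = (-1)√(50/99/(4π)) = -0.20047604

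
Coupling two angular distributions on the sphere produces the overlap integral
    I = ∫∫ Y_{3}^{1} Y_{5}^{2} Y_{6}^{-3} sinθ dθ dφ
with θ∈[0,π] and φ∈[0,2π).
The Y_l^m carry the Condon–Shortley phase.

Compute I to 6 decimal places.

Checks pass: Σm=0; 14 even; l₃=6∈[2,8].
(2·3+1)(2·5+1)(2·6+1) = 1001
Δ: 2! 4! 8! / 15! → 1/675675
sum: t=0:+1/8640 t=1:−1/2304 t=2:+1/8640 = -7/34560
3j²(3 5 6; 0 0 0) = Δ·Π!·Σ² = 7/429  (sign -1)
sum: t=0:+1/40320 t=1:−1/8640 t=2:+1/34560 = -1/16128
3j²(3 5 6; 1 2 -3) = Δ·Π!·Σ² = 18/1001  (sign +1)
combine: 4πI² = 1001·7/429·18/1001 = 42/143
take √, sign -1: I = -0.15288036

-0.152880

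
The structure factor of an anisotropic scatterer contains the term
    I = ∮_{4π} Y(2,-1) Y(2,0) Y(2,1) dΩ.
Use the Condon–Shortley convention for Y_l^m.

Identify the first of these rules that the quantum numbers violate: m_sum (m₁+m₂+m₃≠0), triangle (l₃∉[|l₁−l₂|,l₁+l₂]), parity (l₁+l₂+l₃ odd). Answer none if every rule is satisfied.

none

Σmᵢ = 0  ✓
l₃∈[|l₁−l₂|,l₁+l₂]=[0,4], have l₃=2  ✓
Σlᵢ = 6 ⇒ even  ✓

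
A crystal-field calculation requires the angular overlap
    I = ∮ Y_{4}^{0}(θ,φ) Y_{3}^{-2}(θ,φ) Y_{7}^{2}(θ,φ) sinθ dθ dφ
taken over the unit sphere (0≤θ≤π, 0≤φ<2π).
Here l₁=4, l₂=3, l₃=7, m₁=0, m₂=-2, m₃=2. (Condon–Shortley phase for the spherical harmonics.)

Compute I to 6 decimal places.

Rules hold: Σm=0, L=14 even, 1≤7≤7.
N = 9·7·15 = 945
Δ = 0!·8!·6!/15! = 1/45045
Racah Σ t=0..0: t=0:+1/20736 = 1/20736
⇒ 3j(4 3 7; 0 0 0)² = 35/1287, sgn -1
Racah Σ t=0..0: t=0:+1/69120 = 1/69120
⇒ 3j(4 3 7; 0 -2 2)² = 2/143, sgn -1
4πI² = N·(3j₀)²·(3jₘ)² = 7350/20449
I = +1·√(0.359431/4π) = 0.16912301

0.169123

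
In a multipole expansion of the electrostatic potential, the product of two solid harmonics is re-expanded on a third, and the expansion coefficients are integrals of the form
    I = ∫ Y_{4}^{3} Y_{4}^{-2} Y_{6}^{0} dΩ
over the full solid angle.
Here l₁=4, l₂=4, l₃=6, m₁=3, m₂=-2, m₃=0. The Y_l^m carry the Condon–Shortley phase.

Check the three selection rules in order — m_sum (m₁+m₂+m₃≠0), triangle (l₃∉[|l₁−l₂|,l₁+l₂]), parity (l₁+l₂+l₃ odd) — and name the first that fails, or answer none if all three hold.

azimuthal sum: 3 − 2 + 0 = 1  ✗
0 ≤ 6 ≤ 8 (triangle on l)
L = 4 + 4 + 6 = 14 (even)

m_sum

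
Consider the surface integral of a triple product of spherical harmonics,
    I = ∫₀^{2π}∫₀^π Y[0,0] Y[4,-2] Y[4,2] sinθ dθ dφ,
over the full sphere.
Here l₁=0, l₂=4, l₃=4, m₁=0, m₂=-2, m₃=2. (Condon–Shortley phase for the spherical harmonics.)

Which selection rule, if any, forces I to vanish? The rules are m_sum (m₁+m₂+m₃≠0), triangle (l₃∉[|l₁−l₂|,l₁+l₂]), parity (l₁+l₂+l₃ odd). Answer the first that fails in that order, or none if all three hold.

azimuthal sum: 0 − 2 + 2 = 0  ✓
4 ≤ 4 ≤ 4 (triangle on l)  ✓
L = 0 + 4 + 4 = 8 (even)  ✓

none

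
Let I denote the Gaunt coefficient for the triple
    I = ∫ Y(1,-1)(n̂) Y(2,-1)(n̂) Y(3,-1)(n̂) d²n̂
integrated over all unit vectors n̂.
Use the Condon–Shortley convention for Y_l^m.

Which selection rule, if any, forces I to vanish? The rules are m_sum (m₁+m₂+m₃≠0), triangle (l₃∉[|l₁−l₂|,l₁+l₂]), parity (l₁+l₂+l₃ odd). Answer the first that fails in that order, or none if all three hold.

m₁+m₂+m₃ = -1 − 1 − 1 = -3  ✗
triangle: |1−2|=1 ≤ l₃=3 ≤ 1+2=3
parity: l₁+l₂+l₃ = 6 is even

m_sum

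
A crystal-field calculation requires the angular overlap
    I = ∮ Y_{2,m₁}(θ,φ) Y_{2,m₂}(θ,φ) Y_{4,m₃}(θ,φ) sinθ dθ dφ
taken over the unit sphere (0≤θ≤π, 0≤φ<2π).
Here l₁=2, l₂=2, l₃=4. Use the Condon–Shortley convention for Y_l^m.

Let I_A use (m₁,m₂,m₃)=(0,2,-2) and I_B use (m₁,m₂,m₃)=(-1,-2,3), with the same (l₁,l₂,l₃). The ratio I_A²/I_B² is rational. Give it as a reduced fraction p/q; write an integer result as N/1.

3/7

Same 2,2,4: normalisation and zero-m 3j drop out of the ratio.
A: Δ: 0! 4! 4! / 9! → 1/630; sum: t=0:+1/96 = 1/96; 3j²(2 2 4; 0 2 -2) = Δ·Π!·Σ² = 1/42  (sign +1)
B: Δ: 0! 4! 4! / 9! → 1/630; sum: t=0:+1/144 = 1/144; 3j²(2 2 4; -1 -2 3) = Δ·Π!·Σ² = 1/18  (sign -1)
I_A²/I_B² = (1/42)/(1/18) = 3/7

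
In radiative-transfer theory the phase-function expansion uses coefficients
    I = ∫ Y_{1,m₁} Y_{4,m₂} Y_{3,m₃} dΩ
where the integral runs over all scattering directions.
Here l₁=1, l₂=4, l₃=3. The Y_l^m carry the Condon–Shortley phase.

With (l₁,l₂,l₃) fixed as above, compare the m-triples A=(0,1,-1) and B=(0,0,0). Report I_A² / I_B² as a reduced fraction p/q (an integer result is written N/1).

15/16

Same 1,4,3: normalisation and zero-m 3j drop out of the ratio.
A: Δ: 2! 0! 6! / 9! → 1/252; sum: t=1:−1/48 = -1/48; 3j²(1 4 3; 0 1 -1) = Δ·Π!·Σ² = 5/84  (sign -1)
B: Δ: 2! 0! 6! / 9! → 1/252; sum: t=1:−1/36 = -1/36; 3j²(1 4 3; 0 0 0) = Δ·Π!·Σ² = 4/63  (sign +1)
I_A²/I_B² = (5/84)/(4/63) = 15/16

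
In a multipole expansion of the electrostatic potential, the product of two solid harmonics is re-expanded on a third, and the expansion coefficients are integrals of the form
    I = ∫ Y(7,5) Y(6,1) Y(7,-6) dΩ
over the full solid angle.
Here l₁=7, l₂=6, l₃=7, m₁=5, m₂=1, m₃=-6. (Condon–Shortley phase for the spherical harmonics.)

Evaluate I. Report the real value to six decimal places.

Checks pass: Σm=0; 20 even; l₃=7∈[1,13].
(2·7+1)(2·6+1)(2·7+1) = 2925
Δ: 6! 8! 6! / 21! → 1/2444321880
sum: t=0:+1/2612736000 t=1:−1/20736000 t=2:+1/1658880 t=3:−1/746496 t=4:+1/1658880 t=5:−1/20736000 t=6:+1/2612736000 = -1/4354560
3j²(7 6 7; 0 0 0) = Δ·Π!·Σ² = 1000/138567  (sign +1)
sum: t=1:−1/435456000 t=2:+1/232243200 = 1/497664000
3j²(7 6 7; 5 1 -6) = Δ·Π!·Σ² = 77/12920  (sign -1)
combine: 4πI² = 2925·1000/138567·77/12920 = 13125/104329
take √, sign -1: I = -0.10005578

-0.100056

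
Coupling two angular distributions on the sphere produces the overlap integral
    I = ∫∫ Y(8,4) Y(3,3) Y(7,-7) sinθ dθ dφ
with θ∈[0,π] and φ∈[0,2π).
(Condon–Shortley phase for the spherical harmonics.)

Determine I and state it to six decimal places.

m-sum 0 ✓  L=18 even ✓  5≤7≤11 ✓
Π(2lᵢ+1) = 17×7×15 = 1785
triangle coeff Δ(8,3,7) = 1/5290740
Σ_t [1,3]: t=1:−1/7257600 t=2:+1/2073600 t=3:−1/7257600 = 1/4838400
(3j)²=252/20995 [(8 3 7; 0 0 0)], sign=-1
Σ_t [4,4]: t=4:+1/22992076800 = 1/22992076800
(3j)²=1/3876 [(8 3 7; 4 3 -7)], sign=+1
⇒ 4πI² = 441/79781
I = (-1)√(441/79781/(4π)) = -0.02097320

-0.020973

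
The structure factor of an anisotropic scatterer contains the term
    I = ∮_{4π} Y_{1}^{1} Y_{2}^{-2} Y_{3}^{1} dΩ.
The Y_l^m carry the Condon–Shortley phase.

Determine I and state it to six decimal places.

-0.082589

m-sum 0 ✓  L=6 even ✓  1≤3≤3 ✓
Π(2lᵢ+1) = 3×5×7 = 105
triangle coeff Δ(1,2,3) = 1/105
Σ_t [0,0]: t=0:+1/4 = 1/4
(3j)²=3/35 [(1 2 3; 0 0 0)], sign=-1
Σ_t [0,0]: t=0:+1/48 = 1/48
(3j)²=1/105 [(1 2 3; 1 -2 1)], sign=+1
⇒ 4πI² = 3/35
I = (-1)√(3/35/(4π)) = -0.08258890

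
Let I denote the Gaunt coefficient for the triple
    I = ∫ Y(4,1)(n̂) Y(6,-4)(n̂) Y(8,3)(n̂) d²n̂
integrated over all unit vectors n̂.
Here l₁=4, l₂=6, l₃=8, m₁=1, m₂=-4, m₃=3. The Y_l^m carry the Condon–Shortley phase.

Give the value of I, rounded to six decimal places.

0.158035

m-sum 0 ✓  L=18 even ✓  2≤8≤10 ✓
Π(2lᵢ+1) = 9×13×17 = 1989
triangle coeff Δ(4,6,8) = 1/23279256
Σ_t [0,2]: t=0:+1/1658880 t=1:−1/518400 t=2:+1/1658880 = -1/1382400
(3j)²=504/46189 [(4 6 8; 0 0 0)], sign=-1
Σ_t [0,2]: t=0:+1/5806080 t=1:−1/17418240 t=2:+1/870912000 = 101/870912000
(3j)²=10201/705432 [(4 6 8; 1 -4 3)], sign=-1
⇒ 4πI² = 275427/877591
I = (+1)√(275427/877591/(4π)) = 0.15803462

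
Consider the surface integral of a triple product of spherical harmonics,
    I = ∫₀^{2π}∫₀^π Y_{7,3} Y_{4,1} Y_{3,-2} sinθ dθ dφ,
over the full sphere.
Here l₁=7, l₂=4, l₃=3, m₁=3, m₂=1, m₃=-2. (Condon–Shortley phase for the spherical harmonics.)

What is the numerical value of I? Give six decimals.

0.000000

3 + 1 − 2 = 2 ≠ 0: azimuthal integral kills it; I = 0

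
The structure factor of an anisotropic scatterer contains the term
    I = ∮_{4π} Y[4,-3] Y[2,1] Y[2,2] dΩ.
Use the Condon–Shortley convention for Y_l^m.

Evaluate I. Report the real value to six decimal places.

-0.238414

Checks pass: Σm=0; 8 even; l₃=2∈[2,6].
(2·4+1)(2·2+1)(2·2+1) = 225
Δ: 4! 4! 0! / 9! → 1/630
sum: t=2:+1/16 = 1/16
3j²(4 2 2; 0 0 0) = Δ·Π!·Σ² = 2/35  (sign +1)
sum: t=3:−1/144 = -1/144
3j²(4 2 2; -3 1 2) = Δ·Π!·Σ² = 1/18  (sign -1)
combine: 4πI² = 225·2/35·1/18 = 5/7
take √, sign -1: I = -0.23841361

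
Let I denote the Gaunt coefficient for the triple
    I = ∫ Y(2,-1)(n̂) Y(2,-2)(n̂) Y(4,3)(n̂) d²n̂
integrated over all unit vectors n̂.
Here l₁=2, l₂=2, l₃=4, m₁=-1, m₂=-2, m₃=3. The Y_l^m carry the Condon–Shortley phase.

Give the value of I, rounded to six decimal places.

-0.238414

Checks pass: Σm=0; 8 even; l₃=4∈[0,4].
(2·2+1)(2·2+1)(2·4+1) = 225
Δ: 0! 4! 4! / 9! → 1/630
sum: t=0:+1/16 = 1/16
3j²(2 2 4; 0 0 0) = Δ·Π!·Σ² = 2/35  (sign +1)
sum: t=0:+1/144 = 1/144
3j²(2 2 4; -1 -2 3) = Δ·Π!·Σ² = 1/18  (sign -1)
combine: 4πI² = 225·2/35·1/18 = 5/7
take √, sign -1: I = -0.23841361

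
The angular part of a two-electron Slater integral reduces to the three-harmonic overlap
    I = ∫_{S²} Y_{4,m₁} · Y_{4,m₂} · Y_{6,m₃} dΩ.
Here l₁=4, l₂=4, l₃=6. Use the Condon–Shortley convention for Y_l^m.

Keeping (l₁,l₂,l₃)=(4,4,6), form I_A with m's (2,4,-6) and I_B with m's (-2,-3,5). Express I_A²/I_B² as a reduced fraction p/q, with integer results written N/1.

8/3

Shared (l₁,l₂,l₃)=(4,4,6): N and (l;000)² cancel in I_A²/I_B².
A: Δ = 2!·6!·6!/15! = 1/1261260; Racah Σ t=2..2: t=2:+1/1036800 = 1/1036800; ⇒ 3j(4 4 6; 2 4 -6)² = 4/195, sgn +1
B: Δ = 2!·6!·6!/15! = 1/1261260; Racah Σ t=0..1: t=0:+1/172800 t=1:−1/86400 = -1/172800; ⇒ 3j(4 4 6; -2 -3 5)² = 1/130, sgn +1
I_A²/I_B² = (4/195)/(1/130) = 8/3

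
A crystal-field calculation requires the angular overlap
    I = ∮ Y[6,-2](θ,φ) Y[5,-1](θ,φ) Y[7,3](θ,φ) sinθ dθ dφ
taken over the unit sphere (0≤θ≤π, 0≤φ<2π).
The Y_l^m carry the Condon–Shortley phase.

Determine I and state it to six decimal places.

-0.101415

Rules hold: Σm=0, L=18 even, 1≤7≤11.
N = 13·11·15 = 2145
Δ = 4!·8!·6!/19! = 1/174594420
Racah Σ t=0..4: t=0:+1/4147200 t=1:−1/207360 t=2:+1/82944 t=3:−1/207360 t=4:+1/4147200 = 1/345600
⇒ 3j(6 5 7; 0 0 0)² = 420/46189, sgn -1
Racah Σ t=0..4: t=0:+1/46448640 t=1:−1/1088640 t=2:+1/276480 t=3:−1/518400 t=4:+1/9953280 = 23/25804800
⇒ 3j(6 5 7; -2 -1 3)² = 42849/6466460, sgn +1
4πI² = N·(3j₀)²·(3jₘ)² = 1928205/14919047
I = -1·√(0.129245/4π) = -0.10141475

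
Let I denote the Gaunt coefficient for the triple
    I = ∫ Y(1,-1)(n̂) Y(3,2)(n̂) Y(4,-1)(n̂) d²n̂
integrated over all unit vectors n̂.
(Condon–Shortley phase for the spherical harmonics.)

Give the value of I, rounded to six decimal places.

m-sum 0 ✓  L=8 even ✓  2≤4≤4 ✓
Π(2lᵢ+1) = 3×7×9 = 189
triangle coeff Δ(1,3,4) = 1/252
Σ_t [0,0]: t=0:+1/36 = 1/36
(3j)²=4/63 [(1 3 4; 0 0 0)], sign=+1
Σ_t [0,0]: t=0:+1/240 = 1/240
(3j)²=1/84 [(1 3 4; -1 2 -1)], sign=-1
⇒ 4πI² = 1/7
I = (-1)√(1/7/(4π)) = -0.10662181

-0.106622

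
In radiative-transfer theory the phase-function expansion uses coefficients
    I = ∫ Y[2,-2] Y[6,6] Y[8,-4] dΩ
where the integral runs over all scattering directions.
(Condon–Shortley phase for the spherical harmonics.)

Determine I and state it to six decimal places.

0.008486

Checks pass: Σm=0; 16 even; l₃=8∈[4,8].
(2·2+1)(2·6+1)(2·8+1) = 1105
Δ: 0! 4! 12! / 17! → 1/30940
sum: t=0:+1/2073600 = 1/2073600
3j²(2 6 8; 0 0 0) = Δ·Π!·Σ² = 28/1105  (sign +1)
sum: t=0:+1/11496038400 = 1/11496038400
3j²(2 6 8; -2 6 -4) = Δ·Π!·Σ² = 1/30940  (sign +1)
combine: 4πI² = 1105·28/1105·1/30940 = 1/1105
take √, sign +1: I = 0.00848621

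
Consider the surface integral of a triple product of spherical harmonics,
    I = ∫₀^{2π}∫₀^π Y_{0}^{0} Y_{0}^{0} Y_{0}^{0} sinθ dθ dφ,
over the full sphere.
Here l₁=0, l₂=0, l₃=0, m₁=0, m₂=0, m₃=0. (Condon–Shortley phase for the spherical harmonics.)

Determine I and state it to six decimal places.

0.282095

Checks pass: Σm=0; 0 even; l₃=0∈[0,0].
(2·0+1)(2·0+1)(2·0+1) = 1
Δ: 0! 0! 0! / 1! → 1/1
sum: t=0:+1/1 = 1/1
3j²(0 0 0; 0 0 0) = Δ·Π!·Σ² = 1/1  (sign +1)
(m-triple is (0,0,0) — same symbol as above.)
combine: 4πI² = 1·1·1 = 1/1
take √, sign +1: I = 0.28209479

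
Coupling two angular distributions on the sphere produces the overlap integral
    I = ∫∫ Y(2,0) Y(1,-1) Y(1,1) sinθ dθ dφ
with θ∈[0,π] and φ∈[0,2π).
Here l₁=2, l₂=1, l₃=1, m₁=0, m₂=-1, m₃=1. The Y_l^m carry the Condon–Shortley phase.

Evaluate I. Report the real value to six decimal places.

0.126157

Rules hold: Σm=0, L=4 even, 1≤1≤3.
N = 5·3·3 = 45
Δ = 2!·2!·0!/5! = 1/30
Racah Σ t=1..1: t=1:−1/1 = -1/1
⇒ 3j(2 1 1; 0 0 0)² = 2/15, sgn +1
Racah Σ t=0..0: t=0:+1/4 = 1/4
⇒ 3j(2 1 1; 0 -1 1)² = 1/30, sgn +1
4πI² = N·(3j₀)²·(3jₘ)² = 1/5
I = +1·√(0.2/4π) = 0.12615663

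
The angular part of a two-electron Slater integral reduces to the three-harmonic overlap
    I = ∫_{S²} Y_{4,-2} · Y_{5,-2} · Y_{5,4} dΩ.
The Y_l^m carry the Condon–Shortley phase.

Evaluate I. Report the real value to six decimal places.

m-sum 0 ✓  L=14 even ✓  1≤5≤9 ✓
Π(2lᵢ+1) = 9×11×11 = 1089
triangle coeff Δ(4,5,5) = 1/3153150
Σ_t [0,4]: t=0:+1/69120 t=1:−1/1728 t=2:+1/576 t=3:−1/1728 t=4:+1/69120 = 7/11520
(3j)²=2/143 [(4 5 5; 0 0 0)], sign=-1
Σ_t [2,3]: t=2:+1/11520 t=3:−1/25920 = 1/20736
(3j)²=5/429 [(4 5 5; -2 -2 4)], sign=-1
⇒ 4πI² = 30/169
I = (+1)√(30/169/(4π)) = 0.11885360

0.118854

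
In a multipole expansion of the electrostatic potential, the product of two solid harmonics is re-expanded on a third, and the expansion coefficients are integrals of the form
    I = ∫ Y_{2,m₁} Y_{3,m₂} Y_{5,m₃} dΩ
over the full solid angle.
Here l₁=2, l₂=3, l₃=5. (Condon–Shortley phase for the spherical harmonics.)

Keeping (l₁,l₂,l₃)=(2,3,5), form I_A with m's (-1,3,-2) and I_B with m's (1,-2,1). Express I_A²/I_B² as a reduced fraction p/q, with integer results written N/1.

Shared (l₁,l₂,l₃)=(2,3,5): N and (l;000)² cancel in I_A²/I_B².
A: Δ = 0!·4!·6!/11! = 1/2310; Racah Σ t=0..0: t=0:+1/4320 = 1/4320; ⇒ 3j(2 3 5; -1 3 -2)² = 1/330, sgn -1
B: Δ = 0!·4!·6!/11! = 1/2310; Racah Σ t=0..0: t=0:+1/720 = 1/720; ⇒ 3j(2 3 5; 1 -2 1)² = 4/385, sgn +1
I_A²/I_B² = (1/330)/(4/385) = 7/24

7/24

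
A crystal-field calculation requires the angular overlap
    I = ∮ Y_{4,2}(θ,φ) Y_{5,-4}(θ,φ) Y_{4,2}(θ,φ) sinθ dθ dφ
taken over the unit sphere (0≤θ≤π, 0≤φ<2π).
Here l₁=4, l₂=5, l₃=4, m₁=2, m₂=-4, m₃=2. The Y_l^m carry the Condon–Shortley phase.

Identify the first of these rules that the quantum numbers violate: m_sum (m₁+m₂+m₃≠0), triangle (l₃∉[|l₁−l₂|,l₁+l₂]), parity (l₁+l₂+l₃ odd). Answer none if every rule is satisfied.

parity

azimuthal sum: 2 − 4 + 2 = 0  ✓
1 ≤ 4 ≤ 9 (triangle on l)  ✓
L = 4 + 5 + 4 = 13 (odd)  ✗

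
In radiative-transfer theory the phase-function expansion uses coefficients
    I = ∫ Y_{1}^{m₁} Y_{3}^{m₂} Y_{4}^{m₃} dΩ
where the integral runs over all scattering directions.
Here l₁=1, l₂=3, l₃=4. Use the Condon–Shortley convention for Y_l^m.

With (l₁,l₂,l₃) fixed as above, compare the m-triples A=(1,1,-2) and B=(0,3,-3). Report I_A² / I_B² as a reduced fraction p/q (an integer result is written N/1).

l's match ⇒ only the (l;m) 3-j factors differ between A and B.
A: triangle coeff Δ(1,3,4) = 1/252; Σ_t [0,0]: t=0:+1/96 = 1/96; (3j)²=5/84 [(1 3 4; 1 1 -2)], sign=+1
B: triangle coeff Δ(1,3,4) = 1/252; Σ_t [0,0]: t=0:+1/720 = 1/720; (3j)²=1/36 [(1 3 4; 0 3 -3)], sign=-1
I_A²/I_B² = (5/84)/(1/36) = 15/7

15/7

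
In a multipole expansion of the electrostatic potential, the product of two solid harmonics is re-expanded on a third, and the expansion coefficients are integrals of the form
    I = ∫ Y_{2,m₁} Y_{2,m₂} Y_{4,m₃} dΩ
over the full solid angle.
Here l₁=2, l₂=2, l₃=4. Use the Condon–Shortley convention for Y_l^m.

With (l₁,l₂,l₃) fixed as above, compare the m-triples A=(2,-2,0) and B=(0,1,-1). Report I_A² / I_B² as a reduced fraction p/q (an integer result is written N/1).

Same 2,2,4: normalisation and zero-m 3j drop out of the ratio.
A: Δ: 0! 4! 4! / 9! → 1/630; sum: t=0:+1/576 = 1/576; 3j²(2 2 4; 2 -2 0) = Δ·Π!·Σ² = 1/630  (sign +1)
B: Δ: 0! 4! 4! / 9! → 1/630; sum: t=0:+1/24 = 1/24; 3j²(2 2 4; 0 1 -1) = Δ·Π!·Σ² = 1/21  (sign -1)
I_A²/I_B² = (1/630)/(1/21) = 1/30

1/30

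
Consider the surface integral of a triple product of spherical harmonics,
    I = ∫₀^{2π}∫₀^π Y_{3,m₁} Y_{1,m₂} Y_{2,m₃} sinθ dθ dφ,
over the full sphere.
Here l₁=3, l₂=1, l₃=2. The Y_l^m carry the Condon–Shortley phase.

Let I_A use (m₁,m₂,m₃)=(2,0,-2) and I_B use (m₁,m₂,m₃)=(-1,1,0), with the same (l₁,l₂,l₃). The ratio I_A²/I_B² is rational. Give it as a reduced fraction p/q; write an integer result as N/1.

Same 3,1,2: normalisation and zero-m 3j drop out of the ratio.
A: Δ: 2! 4! 0! / 7! → 1/105; sum: t=1:−1/24 = -1/24; 3j²(3 1 2; 2 0 -2) = Δ·Π!·Σ² = 1/21  (sign -1)
B: Δ: 2! 4! 0! / 7! → 1/105; sum: t=2:+1/8 = 1/8; 3j²(3 1 2; -1 1 0) = Δ·Π!·Σ² = 2/35  (sign +1)
I_A²/I_B² = (1/21)/(2/35) = 5/6

5/6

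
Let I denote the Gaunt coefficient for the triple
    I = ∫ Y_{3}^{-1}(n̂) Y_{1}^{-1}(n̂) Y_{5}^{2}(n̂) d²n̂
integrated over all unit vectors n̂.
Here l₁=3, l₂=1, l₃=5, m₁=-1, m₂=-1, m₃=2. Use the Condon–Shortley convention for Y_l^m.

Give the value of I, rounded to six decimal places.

l₃=5 ∉ [2,4] — triangle fails ⇒ I = 0

0.000000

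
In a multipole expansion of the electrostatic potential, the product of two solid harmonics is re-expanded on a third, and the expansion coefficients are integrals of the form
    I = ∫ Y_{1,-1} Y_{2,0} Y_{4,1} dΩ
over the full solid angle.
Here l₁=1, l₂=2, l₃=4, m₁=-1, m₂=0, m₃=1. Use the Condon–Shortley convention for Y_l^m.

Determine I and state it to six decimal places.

triangle: need 1≤l₃≤3, have 4; I=0

0.000000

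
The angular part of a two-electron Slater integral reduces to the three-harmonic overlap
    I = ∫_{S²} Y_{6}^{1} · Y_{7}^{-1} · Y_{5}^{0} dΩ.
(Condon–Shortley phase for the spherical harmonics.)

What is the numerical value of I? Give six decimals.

-0.083287

Checks pass: Σm=0; 18 even; l₃=5∈[1,13].
(2·6+1)(2·7+1)(2·5+1) = 2145
Δ: 8! 4! 6! / 19! → 1/174594420
sum: t=2:+1/4147200 t=3:−1/207360 t=4:+1/82944 t=5:−1/207360 t=6:+1/4147200 = 1/345600
3j²(6 7 5; 0 0 0) = Δ·Π!·Σ² = 420/46189  (sign -1)
sum: t=1:−1/14515200 t=2:+1/414720 t=3:−1/103680 t=4:+1/165888 t=5:−1/2073600 = -17/9676800
3j²(6 7 5; 1 -1 0) = Δ·Π!·Σ² = 85/19019  (sign +1)
combine: 4πI² = 2145·420/46189·85/19019 = 4500/51623
take √, sign -1: I = -0.08328748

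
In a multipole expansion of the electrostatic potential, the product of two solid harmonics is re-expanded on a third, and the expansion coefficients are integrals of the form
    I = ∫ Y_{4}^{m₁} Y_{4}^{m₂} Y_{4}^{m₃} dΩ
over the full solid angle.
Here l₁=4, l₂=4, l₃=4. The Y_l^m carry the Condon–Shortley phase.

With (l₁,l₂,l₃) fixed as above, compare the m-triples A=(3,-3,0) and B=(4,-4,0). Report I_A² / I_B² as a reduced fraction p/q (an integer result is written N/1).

Shared (l₁,l₂,l₃)=(4,4,4): N and (l;000)² cancel in I_A²/I_B².
A: Δ = 4!·4!·4!/13! = 1/450450; Racah Σ t=0..1: t=0:+1/864 t=1:−1/3456 = 1/1152; ⇒ 3j(4 4 4; 3 -3 0)² = 7/286, sgn +1
B: Δ = 4!·4!·4!/13! = 1/450450; Racah Σ t=0..0: t=0:+1/13824 = 1/13824; ⇒ 3j(4 4 4; 4 -4 0)² = 14/1287, sgn +1
I_A²/I_B² = (7/286)/(14/1287) = 9/4

9/4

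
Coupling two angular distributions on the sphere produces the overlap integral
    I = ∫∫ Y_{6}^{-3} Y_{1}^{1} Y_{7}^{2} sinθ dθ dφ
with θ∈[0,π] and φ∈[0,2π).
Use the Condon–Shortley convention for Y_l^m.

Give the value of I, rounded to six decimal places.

Rules hold: Σm=0, L=14 even, 5≤7≤7.
N = 13·3·15 = 585
Δ = 0!·12!·2!/15! = 1/1365
Racah Σ t=0..0: t=0:+1/518400 = 1/518400
⇒ 3j(6 1 7; 0 0 0)² = 7/195, sgn -1
Racah Σ t=0..0: t=0:+1/4354560 = 1/4354560
⇒ 3j(6 1 7; -3 1 2)² = 2/273, sgn -1
4πI² = N·(3j₀)²·(3jₘ)² = 2/13
I = +1·√(0.153846/4π) = 0.11064668

0.110647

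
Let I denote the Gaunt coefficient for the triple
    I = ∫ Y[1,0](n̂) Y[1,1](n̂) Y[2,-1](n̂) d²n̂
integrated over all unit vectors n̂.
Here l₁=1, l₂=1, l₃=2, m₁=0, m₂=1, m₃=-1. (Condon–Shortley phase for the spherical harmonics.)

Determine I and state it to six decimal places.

-0.218510

m-sum 0 ✓  L=4 even ✓  0≤2≤2 ✓
Π(2lᵢ+1) = 3×3×5 = 45
triangle coeff Δ(1,1,2) = 1/30
Σ_t [0,0]: t=0:+1/1 = 1/1
(3j)²=2/15 [(1 1 2; 0 0 0)], sign=+1
Σ_t [0,0]: t=0:+1/2 = 1/2
(3j)²=1/10 [(1 1 2; 0 1 -1)], sign=-1
⇒ 4πI² = 3/5
I = (-1)√(3/5/(4π)) = -0.21850969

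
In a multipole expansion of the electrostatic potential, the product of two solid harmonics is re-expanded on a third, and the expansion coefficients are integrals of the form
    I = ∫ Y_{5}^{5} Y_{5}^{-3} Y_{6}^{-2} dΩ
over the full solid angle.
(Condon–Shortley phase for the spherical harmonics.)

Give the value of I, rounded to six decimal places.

0.140602

Rules hold: Σm=0, L=16 even, 0≤6≤10.
N = 11·11·13 = 1573
Δ = 4!·6!·6!/17! = 1/28588560
Racah Σ t=0..4: t=0:+1/345600 t=1:−1/13824 t=2:+1/5184 t=3:−1/13824 t=4:+1/345600 = 7/129600
⇒ 3j(5 5 6; 0 0 0)² = 80/7293, sgn +1
Racah Σ t=0..0: t=0:+1/829440 = 1/829440
⇒ 3j(5 5 6; 5 -3 -2)² = 35/2431, sgn +1
4πI² = N·(3j₀)²·(3jₘ)² = 2800/11271
I = +1·√(0.248425/4π) = 0.14060244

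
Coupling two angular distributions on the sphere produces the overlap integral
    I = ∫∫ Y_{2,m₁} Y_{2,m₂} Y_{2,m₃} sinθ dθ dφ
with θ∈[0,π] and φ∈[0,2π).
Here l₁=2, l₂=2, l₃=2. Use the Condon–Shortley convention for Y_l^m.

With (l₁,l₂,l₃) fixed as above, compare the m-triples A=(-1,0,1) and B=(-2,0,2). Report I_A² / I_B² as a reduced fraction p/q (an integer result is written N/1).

Shared (l₁,l₂,l₃)=(2,2,2): N and (l;000)² cancel in I_A²/I_B².
A: Δ = 2!·2!·2!/7! = 1/630; Racah Σ t=1..2: t=1:−1/2 t=2:+1/4 = -1/4; ⇒ 3j(2 2 2; -1 0 1)² = 1/70, sgn +1
B: Δ = 2!·2!·2!/7! = 1/630; Racah Σ t=2..2: t=2:+1/8 = 1/8; ⇒ 3j(2 2 2; -2 0 2)² = 2/35, sgn +1
I_A²/I_B² = (1/70)/(2/35) = 1/4

1/4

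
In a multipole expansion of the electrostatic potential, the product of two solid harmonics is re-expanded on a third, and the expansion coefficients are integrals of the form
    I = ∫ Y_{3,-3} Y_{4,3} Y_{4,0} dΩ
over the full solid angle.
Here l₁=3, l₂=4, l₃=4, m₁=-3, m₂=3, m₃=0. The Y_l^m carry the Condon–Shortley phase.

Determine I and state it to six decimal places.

0.000000

l₁+l₂+l₃=11 is odd: 3j(l;000)=0 ⇒ I=0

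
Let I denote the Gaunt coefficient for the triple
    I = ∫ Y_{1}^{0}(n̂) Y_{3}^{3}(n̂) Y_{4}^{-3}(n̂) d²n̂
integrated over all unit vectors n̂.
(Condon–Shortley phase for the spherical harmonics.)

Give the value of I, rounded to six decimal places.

-0.162868

Rules hold: Σm=0, L=8 even, 2≤4≤4.
N = 3·7·9 = 189
Δ = 0!·2!·6!/9! = 1/252
Racah Σ t=0..0: t=0:+1/36 = 1/36
⇒ 3j(1 3 4; 0 0 0)² = 4/63, sgn +1
Racah Σ t=0..0: t=0:+1/720 = 1/720
⇒ 3j(1 3 4; 0 3 -3)² = 1/36, sgn -1
4πI² = N·(3j₀)²·(3jₘ)² = 1/3
I = -1·√(0.333333/4π) = -0.16286750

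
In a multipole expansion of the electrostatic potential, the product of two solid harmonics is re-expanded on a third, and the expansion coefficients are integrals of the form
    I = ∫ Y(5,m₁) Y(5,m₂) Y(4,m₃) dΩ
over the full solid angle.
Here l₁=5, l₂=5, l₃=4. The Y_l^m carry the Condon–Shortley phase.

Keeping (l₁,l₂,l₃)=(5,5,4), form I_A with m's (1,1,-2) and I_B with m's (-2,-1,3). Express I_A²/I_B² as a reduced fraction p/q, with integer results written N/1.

8/1

Same 5,5,4: normalisation and zero-m 3j drop out of the ratio.
A: Δ: 6! 4! 4! / 15! → 1/3153150; sum: t=2:+1/4608 t=3:−1/1296 t=4:+1/4608 = -7/20736; 3j²(5 5 4; 1 1 -2) = Δ·Π!·Σ² = 20/1287  (sign -1)
B: Δ: 6! 4! 4! / 15! → 1/3153150; sum: t=3:−1/5184 t=4:+1/6912 = -1/20736; 3j²(5 5 4; -2 -1 3) = Δ·Π!·Σ² = 5/2574  (sign +1)
I_A²/I_B² = (20/1287)/(5/2574) = 8/1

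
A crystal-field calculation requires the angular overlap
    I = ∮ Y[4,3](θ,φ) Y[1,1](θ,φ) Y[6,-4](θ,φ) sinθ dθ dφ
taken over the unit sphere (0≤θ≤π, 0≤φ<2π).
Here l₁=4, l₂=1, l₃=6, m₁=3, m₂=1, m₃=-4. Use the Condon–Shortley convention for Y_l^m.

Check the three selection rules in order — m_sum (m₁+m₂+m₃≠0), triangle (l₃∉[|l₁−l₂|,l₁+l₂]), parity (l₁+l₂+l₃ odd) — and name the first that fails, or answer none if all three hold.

triangle

m₁+m₂+m₃ = 3 + 1 − 4 = 0  ✓
triangle: |4−1|=3 ≤ l₃=6 ≤ 4+1=5  ✗
parity: l₁+l₂+l₃ = 11 is odd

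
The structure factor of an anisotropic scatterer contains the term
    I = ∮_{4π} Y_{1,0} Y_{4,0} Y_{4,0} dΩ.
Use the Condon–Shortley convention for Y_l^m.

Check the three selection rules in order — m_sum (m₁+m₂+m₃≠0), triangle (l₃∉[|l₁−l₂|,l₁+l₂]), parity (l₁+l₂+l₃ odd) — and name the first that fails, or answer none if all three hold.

azimuthal sum: 0 + 0 + 0 = 0  ✓
3 ≤ 4 ≤ 5 (triangle on l)  ✓
L = 1 + 4 + 4 = 9 (odd)  ✗

parity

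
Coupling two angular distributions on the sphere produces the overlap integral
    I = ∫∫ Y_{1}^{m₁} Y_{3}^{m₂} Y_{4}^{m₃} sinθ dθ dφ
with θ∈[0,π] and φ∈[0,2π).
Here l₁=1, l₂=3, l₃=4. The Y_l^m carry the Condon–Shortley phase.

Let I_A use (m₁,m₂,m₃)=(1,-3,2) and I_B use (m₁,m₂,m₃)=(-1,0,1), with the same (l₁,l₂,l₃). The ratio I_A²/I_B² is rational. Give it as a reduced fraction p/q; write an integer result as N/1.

1/10

Shared (l₁,l₂,l₃)=(1,3,4): N and (l;000)² cancel in I_A²/I_B².
A: Δ = 0!·2!·6!/9! = 1/252; Racah Σ t=0..0: t=0:+1/1440 = 1/1440; ⇒ 3j(1 3 4; 1 -3 2)² = 1/252, sgn +1
B: Δ = 0!·2!·6!/9! = 1/252; Racah Σ t=0..0: t=0:+1/72 = 1/72; ⇒ 3j(1 3 4; -1 0 1)² = 5/126, sgn -1
I_A²/I_B² = (1/252)/(5/126) = 1/10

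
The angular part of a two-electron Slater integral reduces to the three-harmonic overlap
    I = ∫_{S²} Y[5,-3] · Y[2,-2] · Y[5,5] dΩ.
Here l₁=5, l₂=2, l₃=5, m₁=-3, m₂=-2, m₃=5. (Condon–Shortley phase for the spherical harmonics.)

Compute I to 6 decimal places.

0.088588

m-sum 0 ✓  L=12 even ✓  3≤5≤7 ✓
Π(2lᵢ+1) = 11×5×11 = 605
triangle coeff Δ(5,2,5) = 1/38610
Σ_t [0,2]: t=0:+1/2880 t=1:−1/576 t=2:+1/2880 = -1/960
(3j)²=10/429 [(5 2 5; 0 0 0)], sign=+1
Σ_t [0,0]: t=0:+1/161280 = 1/161280
(3j)²=1/143 [(5 2 5; -3 -2 5)], sign=+1
⇒ 4πI² = 50/507
I = (+1)√(50/507/(4π)) = 0.08858824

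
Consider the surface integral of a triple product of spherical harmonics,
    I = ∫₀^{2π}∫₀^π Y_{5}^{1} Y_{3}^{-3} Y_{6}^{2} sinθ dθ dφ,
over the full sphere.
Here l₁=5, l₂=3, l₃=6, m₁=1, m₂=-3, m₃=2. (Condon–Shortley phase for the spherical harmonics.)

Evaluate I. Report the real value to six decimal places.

m-sum 0 ✓  L=14 even ✓  2≤6≤8 ✓
Π(2lᵢ+1) = 11×7×13 = 1001
triangle coeff Δ(5,3,6) = 1/675675
Σ_t [0,2]: t=0:+1/8640 t=1:−1/2304 t=2:+1/8640 = -7/34560
(3j)²=7/429 [(5 3 6; 0 0 0)], sign=-1
Σ_t [0,0]: t=0:+1/27648 = 1/27648
(3j)²=10/429 [(5 3 6; 1 -3 2)], sign=+1
⇒ 4πI² = 490/1287
I = (-1)√(490/1287/(4π)) = -0.17406195

-0.174062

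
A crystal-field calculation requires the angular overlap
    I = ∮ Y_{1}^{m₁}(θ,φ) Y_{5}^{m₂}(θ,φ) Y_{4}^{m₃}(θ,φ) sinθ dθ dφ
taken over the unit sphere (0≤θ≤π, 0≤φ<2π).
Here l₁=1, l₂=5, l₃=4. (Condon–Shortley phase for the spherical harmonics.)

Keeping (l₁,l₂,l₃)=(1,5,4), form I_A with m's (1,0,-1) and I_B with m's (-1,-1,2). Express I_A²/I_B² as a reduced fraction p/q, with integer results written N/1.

5/3

Same 1,5,4: normalisation and zero-m 3j drop out of the ratio.
A: Δ: 2! 0! 8! / 11! → 1/495; sum: t=0:+1/1440 = 1/1440; 3j²(1 5 4; 1 0 -1) = Δ·Π!·Σ² = 2/99  (sign -1)
B: Δ: 2! 0! 8! / 11! → 1/495; sum: t=2:+1/2880 = 1/2880; 3j²(1 5 4; -1 -1 2) = Δ·Π!·Σ² = 2/165  (sign +1)
I_A²/I_B² = (2/99)/(2/165) = 5/3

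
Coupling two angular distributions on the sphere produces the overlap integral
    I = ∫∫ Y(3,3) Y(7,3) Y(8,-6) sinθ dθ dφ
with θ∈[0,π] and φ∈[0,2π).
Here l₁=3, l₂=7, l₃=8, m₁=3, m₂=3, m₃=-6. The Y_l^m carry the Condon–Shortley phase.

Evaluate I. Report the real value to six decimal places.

Checks pass: Σm=0; 18 even; l₃=8∈[4,10].
(2·3+1)(2·7+1)(2·8+1) = 1785
Δ: 2! 4! 12! / 19! → 1/5290740
sum: t=0:+1/7257600 t=1:−1/2073600 t=2:+1/7257600 = -1/4838400
3j²(3 7 8; 0 0 0) = Δ·Π!·Σ² = 252/20995  (sign -1)
sum: t=0:+1/348364800 = 1/348364800
3j²(3 7 8; 3 3 -6) = Δ·Π!·Σ² = 11/646  (sign +1)
combine: 4πI² = 1785·252/20995·11/646 = 29106/79781
take √, sign -1: I = -0.17038705

-0.170387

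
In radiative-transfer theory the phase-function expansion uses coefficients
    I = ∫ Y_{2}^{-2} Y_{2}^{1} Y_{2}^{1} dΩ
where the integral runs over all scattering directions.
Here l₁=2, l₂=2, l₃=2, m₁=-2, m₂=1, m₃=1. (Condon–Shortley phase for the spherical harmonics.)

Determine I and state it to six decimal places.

m-sum 0 ✓  L=6 even ✓  0≤2≤4 ✓
Π(2lᵢ+1) = 5×5×5 = 125
triangle coeff Δ(2,2,2) = 1/630
Σ_t [0,2]: t=0:+1/8 t=1:−1/1 t=2:+1/8 = -3/4
(3j)²=2/35 [(2 2 2; 0 0 0)], sign=-1
Σ_t [2,2]: t=2:+1/4 = 1/4
(3j)²=3/35 [(2 2 2; -2 1 1)], sign=-1
⇒ 4πI² = 30/49
I = (+1)√(30/49/(4π)) = 0.22072812

0.220728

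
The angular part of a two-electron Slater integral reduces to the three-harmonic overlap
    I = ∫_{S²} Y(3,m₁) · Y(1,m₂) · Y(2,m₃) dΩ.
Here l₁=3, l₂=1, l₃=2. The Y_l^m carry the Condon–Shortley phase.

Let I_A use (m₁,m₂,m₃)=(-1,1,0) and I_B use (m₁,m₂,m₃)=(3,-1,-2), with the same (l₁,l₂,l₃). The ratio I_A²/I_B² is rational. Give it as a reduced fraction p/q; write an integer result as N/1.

2/5

Shared (l₁,l₂,l₃)=(3,1,2): N and (l;000)² cancel in I_A²/I_B².
A: Δ = 2!·4!·0!/7! = 1/105; Racah Σ t=2..2: t=2:+1/8 = 1/8; ⇒ 3j(3 1 2; -1 1 0)² = 2/35, sgn +1
B: Δ = 2!·4!·0!/7! = 1/105; Racah Σ t=0..0: t=0:+1/48 = 1/48; ⇒ 3j(3 1 2; 3 -1 -2)² = 1/7, sgn +1
I_A²/I_B² = (2/35)/(1/7) = 2/5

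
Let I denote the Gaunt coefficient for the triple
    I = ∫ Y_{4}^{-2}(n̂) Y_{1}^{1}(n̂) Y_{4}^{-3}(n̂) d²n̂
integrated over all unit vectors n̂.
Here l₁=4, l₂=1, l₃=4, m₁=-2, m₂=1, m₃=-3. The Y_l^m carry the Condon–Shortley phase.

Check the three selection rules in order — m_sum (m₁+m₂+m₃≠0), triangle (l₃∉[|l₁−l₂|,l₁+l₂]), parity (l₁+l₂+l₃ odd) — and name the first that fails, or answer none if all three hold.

m_sum

Σmᵢ = -4  ✗
l₃∈[|l₁−l₂|,l₁+l₂]=[3,5], have l₃=4
Σlᵢ = 9 ⇒ odd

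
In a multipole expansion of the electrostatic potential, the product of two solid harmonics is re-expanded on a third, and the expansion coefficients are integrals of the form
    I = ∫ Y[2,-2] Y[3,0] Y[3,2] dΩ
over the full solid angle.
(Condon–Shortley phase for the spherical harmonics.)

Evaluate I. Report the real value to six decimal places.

Rules hold: Σm=0, L=8 even, 1≤3≤5.
N = 5·7·7 = 245
Δ = 2!·2!·4!/9! = 1/3780
Racah Σ t=0..2: t=0:+1/24 t=1:−1/4 t=2:+1/24 = -1/6
⇒ 3j(2 3 3; 0 0 0)² = 4/105, sgn +1
Racah Σ t=2..2: t=2:+1/24 = 1/24
⇒ 3j(2 3 3; -2 0 2)² = 1/21, sgn -1
4πI² = N·(3j₀)²·(3jₘ)² = 4/9
I = -1·√(0.444444/4π) = -0.18806319

-0.188063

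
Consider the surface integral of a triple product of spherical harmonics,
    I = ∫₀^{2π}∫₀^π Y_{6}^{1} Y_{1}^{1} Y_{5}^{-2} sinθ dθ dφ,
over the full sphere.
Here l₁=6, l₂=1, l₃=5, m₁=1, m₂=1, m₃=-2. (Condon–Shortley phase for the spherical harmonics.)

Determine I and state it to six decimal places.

-0.129207

m-sum 0 ✓  L=12 even ✓  5≤5≤7 ✓
Π(2lᵢ+1) = 13×3×11 = 429
triangle coeff Δ(6,1,5) = 1/858
Σ_t [1,1]: t=1:−1/14400 = -1/14400
(3j)²=6/143 [(6 1 5; 0 0 0)], sign=+1
Σ_t [2,2]: t=2:+1/60480 = 1/60480
(3j)²=5/429 [(6 1 5; 1 1 -2)], sign=-1
⇒ 4πI² = 30/143
I = (-1)√(30/143/(4π)) = -0.12920749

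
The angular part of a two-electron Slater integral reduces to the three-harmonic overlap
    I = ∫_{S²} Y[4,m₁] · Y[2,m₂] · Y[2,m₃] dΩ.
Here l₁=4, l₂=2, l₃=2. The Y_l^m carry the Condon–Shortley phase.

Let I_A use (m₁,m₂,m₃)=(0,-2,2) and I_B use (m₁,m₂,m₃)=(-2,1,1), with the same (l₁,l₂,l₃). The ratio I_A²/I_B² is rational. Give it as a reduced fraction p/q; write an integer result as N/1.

1/40

Shared (l₁,l₂,l₃)=(4,2,2): N and (l;000)² cancel in I_A²/I_B².
A: Δ = 4!·4!·0!/9! = 1/630; Racah Σ t=0..0: t=0:+1/576 = 1/576; ⇒ 3j(4 2 2; 0 -2 2)² = 1/630, sgn +1
B: Δ = 4!·4!·0!/9! = 1/630; Racah Σ t=3..3: t=3:−1/36 = -1/36; ⇒ 3j(4 2 2; -2 1 1)² = 4/63, sgn +1
I_A²/I_B² = (1/630)/(4/63) = 1/40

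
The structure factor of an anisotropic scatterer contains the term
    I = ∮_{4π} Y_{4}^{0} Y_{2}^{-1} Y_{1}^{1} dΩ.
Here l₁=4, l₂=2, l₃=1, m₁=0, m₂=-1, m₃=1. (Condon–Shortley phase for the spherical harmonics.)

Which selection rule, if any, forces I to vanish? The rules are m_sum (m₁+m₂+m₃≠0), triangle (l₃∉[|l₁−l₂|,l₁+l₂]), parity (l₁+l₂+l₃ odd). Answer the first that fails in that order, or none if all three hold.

triangle

azimuthal sum: 0 − 1 + 1 = 0  ✓
2 ≤ 1 ≤ 6 (triangle on l)  ✗
L = 4 + 2 + 1 = 7 (odd)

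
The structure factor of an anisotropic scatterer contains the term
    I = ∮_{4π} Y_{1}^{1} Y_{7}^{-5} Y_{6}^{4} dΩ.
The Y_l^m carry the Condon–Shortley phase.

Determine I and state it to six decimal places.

Rules hold: Σm=0, L=14 even, 6≤6≤8.
N = 3·15·13 = 585
Δ = 2!·0!·12!/15! = 1/1365
Racah Σ t=1..1: t=1:−1/518400 = -1/518400
⇒ 3j(1 7 6; 0 0 0)² = 7/195, sgn -1
Racah Σ t=0..0: t=0:+1/14515200 = 1/14515200
⇒ 3j(1 7 6; 1 -5 4)² = 22/455, sgn +1
4πI² = N·(3j₀)²·(3jₘ)² = 66/65
I = -1·√(1.01538/4π) = -0.28425647

-0.284256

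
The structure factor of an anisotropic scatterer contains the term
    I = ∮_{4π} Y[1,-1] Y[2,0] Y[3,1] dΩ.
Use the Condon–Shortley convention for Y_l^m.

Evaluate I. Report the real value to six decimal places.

m-sum 0 ✓  L=6 even ✓  1≤3≤3 ✓
Π(2lᵢ+1) = 3×5×7 = 105
triangle coeff Δ(1,2,3) = 1/105
Σ_t [0,0]: t=0:+1/4 = 1/4
(3j)²=3/35 [(1 2 3; 0 0 0)], sign=-1
Σ_t [0,0]: t=0:+1/8 = 1/8
(3j)²=2/35 [(1 2 3; -1 0 1)], sign=+1
⇒ 4πI² = 18/35
I = (-1)√(18/35/(4π)) = -0.20230066

-0.202301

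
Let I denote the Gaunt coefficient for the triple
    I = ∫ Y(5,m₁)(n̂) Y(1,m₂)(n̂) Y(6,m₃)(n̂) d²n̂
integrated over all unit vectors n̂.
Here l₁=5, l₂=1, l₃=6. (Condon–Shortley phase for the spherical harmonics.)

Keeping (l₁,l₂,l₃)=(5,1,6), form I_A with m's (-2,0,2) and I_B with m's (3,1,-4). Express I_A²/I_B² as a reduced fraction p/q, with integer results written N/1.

Shared (l₁,l₂,l₃)=(5,1,6): N and (l;000)² cancel in I_A²/I_B².
A: Δ = 0!·10!·2!/13! = 1/858; Racah Σ t=0..0: t=0:+1/30240 = 1/30240; ⇒ 3j(5 1 6; -2 0 2)² = 16/429, sgn +1
B: Δ = 0!·10!·2!/13! = 1/858; Racah Σ t=0..0: t=0:+1/161280 = 1/161280; ⇒ 3j(5 1 6; 3 1 -4)² = 15/286, sgn +1
I_A²/I_B² = (16/429)/(15/286) = 32/45

32/45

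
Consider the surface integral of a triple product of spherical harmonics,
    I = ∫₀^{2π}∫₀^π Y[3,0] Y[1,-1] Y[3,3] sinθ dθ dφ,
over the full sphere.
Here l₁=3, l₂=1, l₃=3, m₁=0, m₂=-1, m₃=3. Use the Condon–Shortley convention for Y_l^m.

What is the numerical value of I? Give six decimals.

Σmᵢ = 2 ≠ 0, so the φ-integral vanishes; I = 0

0.000000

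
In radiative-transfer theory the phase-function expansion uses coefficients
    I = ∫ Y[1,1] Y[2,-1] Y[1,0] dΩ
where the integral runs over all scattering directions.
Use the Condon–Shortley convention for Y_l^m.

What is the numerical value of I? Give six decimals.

-0.218510

Rules hold: Σm=0, L=4 even, 1≤1≤3.
N = 3·5·3 = 45
Δ = 2!·0!·2!/5! = 1/30
Racah Σ t=1..1: t=1:−1/1 = -1/1
⇒ 3j(1 2 1; 0 0 0)² = 2/15, sgn +1
Racah Σ t=0..0: t=0:+1/2 = 1/2
⇒ 3j(1 2 1; 1 -1 0)² = 1/10, sgn -1
4πI² = N·(3j₀)²·(3jₘ)² = 3/5
I = -1·√(0.6/4π) = -0.21850969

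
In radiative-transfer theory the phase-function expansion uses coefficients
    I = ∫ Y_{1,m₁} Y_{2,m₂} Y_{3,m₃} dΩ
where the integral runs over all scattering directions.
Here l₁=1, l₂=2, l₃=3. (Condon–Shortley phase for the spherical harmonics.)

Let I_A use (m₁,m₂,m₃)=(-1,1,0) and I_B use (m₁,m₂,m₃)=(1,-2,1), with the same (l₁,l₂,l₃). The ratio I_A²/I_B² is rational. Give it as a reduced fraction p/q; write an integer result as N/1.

3/1

l's match ⇒ only the (l;m) 3-j factors differ between A and B.
A: triangle coeff Δ(1,2,3) = 1/105; Σ_t [0,0]: t=0:+1/12 = 1/12; (3j)²=1/35 [(1 2 3; -1 1 0)], sign=-1
B: triangle coeff Δ(1,2,3) = 1/105; Σ_t [0,0]: t=0:+1/48 = 1/48; (3j)²=1/105 [(1 2 3; 1 -2 1)], sign=+1
I_A²/I_B² = (1/35)/(1/105) = 3/1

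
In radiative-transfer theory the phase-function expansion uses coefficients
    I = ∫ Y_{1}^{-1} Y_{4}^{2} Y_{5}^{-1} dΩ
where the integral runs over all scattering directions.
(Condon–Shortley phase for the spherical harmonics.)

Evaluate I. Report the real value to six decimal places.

Rules hold: Σm=0, L=10 even, 3≤5≤5.
N = 3·9·11 = 297
Δ = 0!·2!·8!/11! = 1/495
Racah Σ t=0..0: t=0:+1/576 = 1/576
⇒ 3j(1 4 5; 0 0 0)² = 5/99, sgn -1
Racah Σ t=0..0: t=0:+1/2880 = 1/2880
⇒ 3j(1 4 5; -1 2 -1)² = 2/165, sgn +1
4πI² = N·(3j₀)²·(3jₘ)² = 2/11
I = -1·√(0.181818/4π) = -0.12028562

-0.120286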